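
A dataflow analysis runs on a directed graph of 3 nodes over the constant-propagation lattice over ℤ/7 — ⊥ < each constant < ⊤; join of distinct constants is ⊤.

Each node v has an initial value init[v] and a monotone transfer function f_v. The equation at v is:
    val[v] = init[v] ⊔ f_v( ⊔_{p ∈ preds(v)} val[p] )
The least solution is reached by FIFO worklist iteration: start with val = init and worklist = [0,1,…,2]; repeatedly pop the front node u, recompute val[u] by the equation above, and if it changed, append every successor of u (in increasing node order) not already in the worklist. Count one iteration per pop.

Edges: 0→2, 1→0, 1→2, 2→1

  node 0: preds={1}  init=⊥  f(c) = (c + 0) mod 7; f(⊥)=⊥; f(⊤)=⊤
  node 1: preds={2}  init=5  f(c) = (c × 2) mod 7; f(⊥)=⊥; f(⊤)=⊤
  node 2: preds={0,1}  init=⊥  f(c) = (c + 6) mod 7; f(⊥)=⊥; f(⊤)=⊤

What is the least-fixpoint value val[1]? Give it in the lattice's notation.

⊤

Iteration log — 7 steps:
  step 1. node 0  ⊔preds=5  new=5  old=⊥  +wl: 
  step 2. node 1  ⊔preds=⊥  new=5  stable
  step 3. node 2  ⊔preds=5  new=4  old=⊥  +wl: 1
  step 4. node 1  ⊔preds=4  new=⊤  old=5  +wl: 0,2
  step 5. node 0  ⊔preds=⊤  new=⊤  old=5  +wl: 
  step 6. node 2  ⊔preds=⊤  new=⊤  old=4  +wl: 1
  step 7. node 1  ⊔preds=⊤  new=⊤  stable

Least fixpoint reached:
  node 0: ⊤
  node 1: ⊤
  node 2: ⊤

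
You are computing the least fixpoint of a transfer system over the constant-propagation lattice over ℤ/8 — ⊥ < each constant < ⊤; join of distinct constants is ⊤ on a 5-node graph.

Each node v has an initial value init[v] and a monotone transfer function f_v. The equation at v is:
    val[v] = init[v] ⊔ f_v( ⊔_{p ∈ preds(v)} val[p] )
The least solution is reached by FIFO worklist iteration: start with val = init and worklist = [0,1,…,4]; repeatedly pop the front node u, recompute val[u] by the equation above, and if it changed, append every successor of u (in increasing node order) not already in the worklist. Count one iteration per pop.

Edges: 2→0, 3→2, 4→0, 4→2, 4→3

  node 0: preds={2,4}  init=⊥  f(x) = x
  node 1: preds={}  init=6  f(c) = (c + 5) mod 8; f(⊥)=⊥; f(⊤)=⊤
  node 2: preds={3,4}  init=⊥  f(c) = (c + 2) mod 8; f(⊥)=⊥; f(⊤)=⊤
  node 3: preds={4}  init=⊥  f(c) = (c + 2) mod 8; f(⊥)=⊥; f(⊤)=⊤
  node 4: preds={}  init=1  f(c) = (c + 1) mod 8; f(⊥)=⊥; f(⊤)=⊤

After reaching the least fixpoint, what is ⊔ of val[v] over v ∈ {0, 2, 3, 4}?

⊤

Trace (8 dequeues):
  [1] u=0 | in 1 | out 1 | prev ⊥ | push {}
  [2] u=1 | in ⊥ | out 6 | ==
  [3] u=2 | in 1 | out 3 | prev ⊥ | push {0}
  [4] u=3 | in 1 | out 3 | prev ⊥ | push {2}
  [5] u=4 | in ⊥ | out 1 | ==
  [6] u=0 | in ⊤ | out ⊤ | prev 1 | push {}
  [7] u=2 | in ⊤ | out ⊤ | prev 3 | push {0}
  [8] u=0 | in ⊤ | out ⊤ | ==

Converged values:
  [0] ⊤
  [1] 6
  [2] ⊤
  [3] 3
  [4] 1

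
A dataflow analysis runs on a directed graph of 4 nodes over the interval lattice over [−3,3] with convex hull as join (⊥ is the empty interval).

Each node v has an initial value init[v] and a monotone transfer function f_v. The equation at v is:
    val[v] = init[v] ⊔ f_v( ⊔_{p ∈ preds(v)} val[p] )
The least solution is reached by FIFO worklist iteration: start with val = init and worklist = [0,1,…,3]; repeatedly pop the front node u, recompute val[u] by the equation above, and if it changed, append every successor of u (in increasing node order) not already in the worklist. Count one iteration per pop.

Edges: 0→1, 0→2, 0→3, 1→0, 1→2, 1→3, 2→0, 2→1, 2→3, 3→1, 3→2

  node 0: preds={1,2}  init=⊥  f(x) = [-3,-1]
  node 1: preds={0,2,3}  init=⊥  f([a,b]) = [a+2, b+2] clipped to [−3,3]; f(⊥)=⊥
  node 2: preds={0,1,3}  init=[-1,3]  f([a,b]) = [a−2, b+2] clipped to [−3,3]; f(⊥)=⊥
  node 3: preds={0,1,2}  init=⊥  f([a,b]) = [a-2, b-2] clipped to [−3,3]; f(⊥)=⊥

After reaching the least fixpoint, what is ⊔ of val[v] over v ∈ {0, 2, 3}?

[-3,3]

Iteration log — 7 steps:
  step 1. node 0  ⊔preds=[-1,3]  new=[-3,-1]  old=⊥  +wl: 
  step 2. node 1  ⊔preds=[-3,3]  new=[-1,3]  old=⊥  +wl: 0
  step 3. node 2  ⊔preds=[-3,3]  new=[-3,3]  old=[-1,3]  +wl: 1
  step 4. node 3  ⊔preds=[-3,3]  new=[-3,1]  old=⊥  +wl: 2
  step 5. node 0  ⊔preds=[-3,3]  new=[-3,-1]  stable
  step 6. node 1  ⊔preds=[-3,3]  new=[-1,3]  stable
  step 7. node 2  ⊔preds=[-3,3]  new=[-3,3]  stable

Least fixpoint reached:
  node 0: [-3,-1]
  node 1: [-1,3]
  node 2: [-3,3]
  node 3: [-3,1]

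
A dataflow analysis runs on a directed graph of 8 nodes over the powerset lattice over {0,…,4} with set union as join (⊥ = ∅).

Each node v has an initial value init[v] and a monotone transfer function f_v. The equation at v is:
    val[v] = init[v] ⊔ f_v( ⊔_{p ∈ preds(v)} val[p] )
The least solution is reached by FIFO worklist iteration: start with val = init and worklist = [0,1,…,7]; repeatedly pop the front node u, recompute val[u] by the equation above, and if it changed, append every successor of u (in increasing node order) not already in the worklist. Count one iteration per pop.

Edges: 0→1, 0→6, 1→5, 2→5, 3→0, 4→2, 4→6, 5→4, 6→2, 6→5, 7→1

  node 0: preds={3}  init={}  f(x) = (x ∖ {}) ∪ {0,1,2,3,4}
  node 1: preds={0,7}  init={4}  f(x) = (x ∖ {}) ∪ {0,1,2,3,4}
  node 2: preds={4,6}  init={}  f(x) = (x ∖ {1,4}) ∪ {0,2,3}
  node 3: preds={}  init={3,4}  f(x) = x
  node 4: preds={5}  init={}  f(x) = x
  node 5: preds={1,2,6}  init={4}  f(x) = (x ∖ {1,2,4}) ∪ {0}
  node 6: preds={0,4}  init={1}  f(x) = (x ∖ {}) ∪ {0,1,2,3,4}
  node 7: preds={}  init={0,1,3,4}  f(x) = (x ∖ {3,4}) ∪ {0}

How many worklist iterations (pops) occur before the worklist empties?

Iteration log — 13 steps:
  step 1. node 0  ⊔preds={3,4}  new={0,1,2,3,4}  old={}  +wl: 
  step 2. node 1  ⊔preds={0,1,2,3,4}  new={0,1,2,3,4}  old={4}  +wl: 
  step 3. node 2  ⊔preds={1}  new={0,2,3}  old={}  +wl: 
  step 4. node 3  ⊔preds={}  new={3,4}  stable
  step 5. node 4  ⊔preds={4}  new={4}  old={}  +wl: 2
  step 6. node 5  ⊔preds={0,1,2,3,4}  new={0,3,4}  old={4}  +wl: 4
  step 7. node 6  ⊔preds={0,1,2,3,4}  new={0,1,2,3,4}  old={1}  +wl: 5
  step 8. node 7  ⊔preds={}  new={0,1,3,4}  stable
  step 9. node 2  ⊔preds={0,1,2,3,4}  new={0,2,3}  stable
  step 10. node 4  ⊔preds={0,3,4}  new={0,3,4}  old={4}  +wl: 2,6
  step 11. node 5  ⊔preds={0,1,2,3,4}  new={0,3,4}  stable
  step 12. node 2  ⊔preds={0,1,2,3,4}  new={0,2,3}  stable
  step 13. node 6  ⊔preds={0,1,2,3,4}  new={0,1,2,3,4}  stable

Least fixpoint reached:
  node 0: {0,1,2,3,4}
  node 1: {0,1,2,3,4}
  node 2: {0,2,3}
  node 3: {3,4}
  node 4: {0,3,4}
  node 5: {0,3,4}
  node 6: {0,1,2,3,4}
  node 7: {0,1,3,4}

13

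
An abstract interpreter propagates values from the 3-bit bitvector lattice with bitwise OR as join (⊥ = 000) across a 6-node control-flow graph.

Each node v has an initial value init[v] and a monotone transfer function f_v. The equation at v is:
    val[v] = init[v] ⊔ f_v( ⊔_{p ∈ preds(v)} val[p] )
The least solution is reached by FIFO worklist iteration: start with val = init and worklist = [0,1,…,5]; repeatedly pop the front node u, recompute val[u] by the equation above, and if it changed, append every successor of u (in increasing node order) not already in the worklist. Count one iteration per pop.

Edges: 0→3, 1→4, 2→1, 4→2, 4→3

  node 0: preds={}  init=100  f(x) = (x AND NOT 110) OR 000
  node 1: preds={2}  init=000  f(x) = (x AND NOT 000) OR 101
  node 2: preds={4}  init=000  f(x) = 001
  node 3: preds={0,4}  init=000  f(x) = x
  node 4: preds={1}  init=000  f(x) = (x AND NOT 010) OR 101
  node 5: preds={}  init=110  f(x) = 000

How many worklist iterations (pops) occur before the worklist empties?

Trace (9 dequeues):
  [1] u=0 | in 000 | out 100 | ==
  [2] u=1 | in 000 | out 101 | prev 000 | push {}
  [3] u=2 | in 000 | out 001 | prev 000 | push {1}
  [4] u=3 | in 100 | out 100 | prev 000 | push {}
  [5] u=4 | in 101 | out 101 | prev 000 | push {2,3}
  [6] u=5 | in 000 | out 110 | ==
  [7] u=1 | in 001 | out 101 | ==
  [8] u=2 | in 101 | out 001 | ==
  [9] u=3 | in 101 | out 101 | prev 100 | push {}

Converged values:
  [0] 100
  [1] 101
  [2] 001
  [3] 101
  [4] 101
  [5] 110

9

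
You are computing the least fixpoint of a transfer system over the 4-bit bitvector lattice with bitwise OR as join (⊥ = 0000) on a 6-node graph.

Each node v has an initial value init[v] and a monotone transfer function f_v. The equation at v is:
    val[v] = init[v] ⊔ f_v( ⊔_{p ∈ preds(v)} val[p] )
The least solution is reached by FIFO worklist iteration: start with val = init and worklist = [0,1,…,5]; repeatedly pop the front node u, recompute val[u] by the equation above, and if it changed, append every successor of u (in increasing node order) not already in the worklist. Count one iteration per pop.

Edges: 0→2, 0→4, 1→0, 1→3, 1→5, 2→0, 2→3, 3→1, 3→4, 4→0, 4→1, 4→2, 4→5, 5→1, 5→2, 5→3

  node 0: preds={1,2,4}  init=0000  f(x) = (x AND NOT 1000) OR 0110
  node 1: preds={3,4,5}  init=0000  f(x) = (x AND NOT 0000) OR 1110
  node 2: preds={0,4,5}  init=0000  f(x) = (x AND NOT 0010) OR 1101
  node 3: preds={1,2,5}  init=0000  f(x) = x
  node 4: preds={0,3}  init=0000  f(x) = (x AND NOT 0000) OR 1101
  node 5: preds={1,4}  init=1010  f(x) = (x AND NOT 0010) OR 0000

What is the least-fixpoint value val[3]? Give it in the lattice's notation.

Worklist (13 pops):
  #1 pop 0: in=0000 → 0110 (was 0000); enqueue []
  #2 pop 1: in=1010 → 1110 (was 0000); enqueue [0]
  #3 pop 2: in=1110 → 1101 (was 0000); enqueue []
  #4 pop 3: in=1111 → 1111 (was 0000); enqueue [1]
  #5 pop 4: in=1111 → 1111 (was 0000); enqueue [2]
  #6 pop 5: in=1111 → 1111 (was 1010); enqueue [3]
  #7 pop 0: in=1111 → 0111 (was 0110); enqueue [4]
  #8 pop 1: in=1111 → 1111 (was 1110); enqueue [0,5]
  #9 pop 2: in=1111 → 1101 (no change)
  #10 pop 3: in=1111 → 1111 (no change)
  #11 pop 4: in=1111 → 1111 (no change)
  #12 pop 0: in=1111 → 0111 (no change)
  #13 pop 5: in=1111 → 1111 (no change)

Fixpoint:
  val[0] = 0111
  val[1] = 1111
  val[2] = 1101
  val[3] = 1111
  val[4] = 1111
  val[5] = 1111

1111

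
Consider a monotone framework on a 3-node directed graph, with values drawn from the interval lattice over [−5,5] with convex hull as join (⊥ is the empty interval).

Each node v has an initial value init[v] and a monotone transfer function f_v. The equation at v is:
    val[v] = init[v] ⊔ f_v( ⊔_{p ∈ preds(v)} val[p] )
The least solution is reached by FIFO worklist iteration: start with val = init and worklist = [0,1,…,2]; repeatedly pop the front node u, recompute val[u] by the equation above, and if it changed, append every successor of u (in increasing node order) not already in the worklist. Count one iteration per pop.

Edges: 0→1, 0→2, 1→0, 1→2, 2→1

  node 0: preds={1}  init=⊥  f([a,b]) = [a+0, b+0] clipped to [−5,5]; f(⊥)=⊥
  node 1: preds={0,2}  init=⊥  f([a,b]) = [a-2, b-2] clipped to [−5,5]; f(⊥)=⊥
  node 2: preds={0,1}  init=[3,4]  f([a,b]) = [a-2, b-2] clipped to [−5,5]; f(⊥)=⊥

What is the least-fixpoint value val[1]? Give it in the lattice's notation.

[-5,2]

Iteration log — 12 steps:
  step 1. node 0  ⊔preds=⊥  new=⊥  stable
  step 2. node 1  ⊔preds=[3,4]  new=[1,2]  old=⊥  +wl: 0
  step 3. node 2  ⊔preds=[1,2]  new=[-1,4]  old=[3,4]  +wl: 1
  step 4. node 0  ⊔preds=[1,2]  new=[1,2]  old=⊥  +wl: 2
  step 5. node 1  ⊔preds=[-1,4]  new=[-3,2]  old=[1,2]  +wl: 0
  step 6. node 2  ⊔preds=[-3,2]  new=[-5,4]  old=[-1,4]  +wl: 1
  step 7. node 0  ⊔preds=[-3,2]  new=[-3,2]  old=[1,2]  +wl: 2
  step 8. node 1  ⊔preds=[-5,4]  new=[-5,2]  old=[-3,2]  +wl: 0
  step 9. node 2  ⊔preds=[-5,2]  new=[-5,4]  stable
  step 10. node 0  ⊔preds=[-5,2]  new=[-5,2]  old=[-3,2]  +wl: 1,2
  step 11. node 1  ⊔preds=[-5,4]  new=[-5,2]  stable
  step 12. node 2  ⊔preds=[-5,2]  new=[-5,4]  stable

Least fixpoint reached:
  node 0: [-5,2]
  node 1: [-5,2]
  node 2: [-5,4]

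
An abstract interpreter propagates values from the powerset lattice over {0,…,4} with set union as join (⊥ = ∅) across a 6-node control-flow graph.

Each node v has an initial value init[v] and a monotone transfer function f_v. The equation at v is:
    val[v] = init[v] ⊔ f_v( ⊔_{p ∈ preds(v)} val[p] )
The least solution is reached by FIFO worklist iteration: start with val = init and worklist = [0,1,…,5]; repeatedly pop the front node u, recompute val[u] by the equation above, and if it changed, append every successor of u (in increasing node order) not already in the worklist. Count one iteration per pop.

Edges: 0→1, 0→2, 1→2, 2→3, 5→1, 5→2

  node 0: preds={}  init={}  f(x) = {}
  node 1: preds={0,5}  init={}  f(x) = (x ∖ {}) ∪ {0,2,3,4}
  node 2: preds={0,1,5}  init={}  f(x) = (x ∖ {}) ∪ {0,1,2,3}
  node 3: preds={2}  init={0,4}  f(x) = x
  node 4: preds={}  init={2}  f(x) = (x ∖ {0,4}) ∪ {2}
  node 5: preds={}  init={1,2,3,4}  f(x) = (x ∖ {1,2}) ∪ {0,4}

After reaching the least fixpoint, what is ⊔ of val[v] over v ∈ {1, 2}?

{0,1,2,3,4}

Worklist (8 pops):
  #1 pop 0: in={} → {} (no change)
  #2 pop 1: in={1,2,3,4} → {0,1,2,3,4} (was {}); enqueue []
  #3 pop 2: in={0,1,2,3,4} → {0,1,2,3,4} (was {}); enqueue []
  #4 pop 3: in={0,1,2,3,4} → {0,1,2,3,4} (was {0,4}); enqueue []
  #5 pop 4: in={} → {2} (no change)
  #6 pop 5: in={} → {0,1,2,3,4} (was {1,2,3,4}); enqueue [1,2]
  #7 pop 1: in={0,1,2,3,4} → {0,1,2,3,4} (no change)
  #8 pop 2: in={0,1,2,3,4} → {0,1,2,3,4} (no change)

Fixpoint:
  val[0] = {}
  val[1] = {0,1,2,3,4}
  val[2] = {0,1,2,3,4}
  val[3] = {0,1,2,3,4}
  val[4] = {2}
  val[5] = {0,1,2,3,4}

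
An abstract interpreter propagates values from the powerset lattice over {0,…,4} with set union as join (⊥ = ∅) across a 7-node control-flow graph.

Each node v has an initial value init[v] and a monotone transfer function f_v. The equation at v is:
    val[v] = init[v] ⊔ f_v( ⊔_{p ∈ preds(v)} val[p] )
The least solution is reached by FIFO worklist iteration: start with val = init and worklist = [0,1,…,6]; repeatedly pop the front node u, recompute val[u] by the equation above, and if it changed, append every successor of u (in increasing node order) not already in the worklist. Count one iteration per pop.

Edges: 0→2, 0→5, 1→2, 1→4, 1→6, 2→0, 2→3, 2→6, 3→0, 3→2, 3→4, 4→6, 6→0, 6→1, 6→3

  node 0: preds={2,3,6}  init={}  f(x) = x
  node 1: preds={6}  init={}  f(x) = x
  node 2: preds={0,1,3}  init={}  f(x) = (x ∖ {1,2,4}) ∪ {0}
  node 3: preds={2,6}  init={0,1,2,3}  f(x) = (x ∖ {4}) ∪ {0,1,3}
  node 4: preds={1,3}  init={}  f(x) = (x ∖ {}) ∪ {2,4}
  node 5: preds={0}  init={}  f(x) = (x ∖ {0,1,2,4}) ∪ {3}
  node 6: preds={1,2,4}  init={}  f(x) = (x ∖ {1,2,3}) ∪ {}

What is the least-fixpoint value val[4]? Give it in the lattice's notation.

{0,1,2,3,4}

Iteration log — 14 steps:
  step 1. node 0  ⊔preds={0,1,2,3}  new={0,1,2,3}  old={}  +wl: 
  step 2. node 1  ⊔preds={}  new={}  stable
  step 3. node 2  ⊔preds={0,1,2,3}  new={0,3}  old={}  +wl: 0
  step 4. node 3  ⊔preds={0,3}  new={0,1,2,3}  stable
  step 5. node 4  ⊔preds={0,1,2,3}  new={0,1,2,3,4}  old={}  +wl: 
  step 6. node 5  ⊔preds={0,1,2,3}  new={3}  old={}  +wl: 
  step 7. node 6  ⊔preds={0,1,2,3,4}  new={0,4}  old={}  +wl: 1,3
  step 8. node 0  ⊔preds={0,1,2,3,4}  new={0,1,2,3,4}  old={0,1,2,3}  +wl: 2,5
  step 9. node 1  ⊔preds={0,4}  new={0,4}  old={}  +wl: 4,6
  step 10. node 3  ⊔preds={0,3,4}  new={0,1,2,3}  stable
  step 11. node 2  ⊔preds={0,1,2,3,4}  new={0,3}  stable
  step 12. node 5  ⊔preds={0,1,2,3,4}  new={3}  stable
  step 13. node 4  ⊔preds={0,1,2,3,4}  new={0,1,2,3,4}  stable
  step 14. node 6  ⊔preds={0,1,2,3,4}  new={0,4}  stable

Least fixpoint reached:
  node 0: {0,1,2,3,4}
  node 1: {0,4}
  node 2: {0,3}
  node 3: {0,1,2,3}
  node 4: {0,1,2,3,4}
  node 5: {3}
  node 6: {0,4}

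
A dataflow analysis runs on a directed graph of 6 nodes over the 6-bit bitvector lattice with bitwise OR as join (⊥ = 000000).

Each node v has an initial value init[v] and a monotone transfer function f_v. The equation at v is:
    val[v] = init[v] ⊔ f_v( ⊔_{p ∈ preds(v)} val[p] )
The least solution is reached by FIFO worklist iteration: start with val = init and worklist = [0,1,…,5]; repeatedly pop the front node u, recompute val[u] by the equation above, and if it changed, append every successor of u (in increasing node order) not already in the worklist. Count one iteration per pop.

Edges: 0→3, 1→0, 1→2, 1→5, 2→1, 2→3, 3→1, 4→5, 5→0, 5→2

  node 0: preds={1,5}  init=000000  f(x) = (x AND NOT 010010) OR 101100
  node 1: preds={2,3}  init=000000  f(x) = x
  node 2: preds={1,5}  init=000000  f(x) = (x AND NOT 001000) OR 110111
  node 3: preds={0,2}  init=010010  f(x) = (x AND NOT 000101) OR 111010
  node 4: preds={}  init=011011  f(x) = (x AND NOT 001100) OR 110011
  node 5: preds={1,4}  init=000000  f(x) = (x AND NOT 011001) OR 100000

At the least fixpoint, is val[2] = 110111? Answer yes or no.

yes

Trace (14 dequeues):
  [1] u=0 | in 000000 | out 101100 | prev 000000 | push {}
  [2] u=1 | in 010010 | out 010010 | prev 000000 | push {0}
  [3] u=2 | in 010010 | out 110111 | prev 000000 | push {1}
  [4] u=3 | in 111111 | out 111010 | prev 010010 | push {}
  [5] u=4 | in 000000 | out 111011 | prev 011011 | push {}
  [6] u=5 | in 111011 | out 100010 | prev 000000 | push {2}
  [7] u=0 | in 110010 | out 101100 | ==
  [8] u=1 | in 111111 | out 111111 | prev 010010 | push {0,5}
  [9] u=2 | in 111111 | out 110111 | ==
  [10] u=0 | in 111111 | out 101101 | prev 101100 | push {3}
  [11] u=5 | in 111111 | out 100110 | prev 100010 | push {0,2}
  [12] u=3 | in 111111 | out 111010 | ==
  [13] u=0 | in 111111 | out 101101 | ==
  [14] u=2 | in 111111 | out 110111 | ==

Converged values:
  [0] 101101
  [1] 111111
  [2] 110111
  [3] 111010
  [4] 111011
  [5] 100110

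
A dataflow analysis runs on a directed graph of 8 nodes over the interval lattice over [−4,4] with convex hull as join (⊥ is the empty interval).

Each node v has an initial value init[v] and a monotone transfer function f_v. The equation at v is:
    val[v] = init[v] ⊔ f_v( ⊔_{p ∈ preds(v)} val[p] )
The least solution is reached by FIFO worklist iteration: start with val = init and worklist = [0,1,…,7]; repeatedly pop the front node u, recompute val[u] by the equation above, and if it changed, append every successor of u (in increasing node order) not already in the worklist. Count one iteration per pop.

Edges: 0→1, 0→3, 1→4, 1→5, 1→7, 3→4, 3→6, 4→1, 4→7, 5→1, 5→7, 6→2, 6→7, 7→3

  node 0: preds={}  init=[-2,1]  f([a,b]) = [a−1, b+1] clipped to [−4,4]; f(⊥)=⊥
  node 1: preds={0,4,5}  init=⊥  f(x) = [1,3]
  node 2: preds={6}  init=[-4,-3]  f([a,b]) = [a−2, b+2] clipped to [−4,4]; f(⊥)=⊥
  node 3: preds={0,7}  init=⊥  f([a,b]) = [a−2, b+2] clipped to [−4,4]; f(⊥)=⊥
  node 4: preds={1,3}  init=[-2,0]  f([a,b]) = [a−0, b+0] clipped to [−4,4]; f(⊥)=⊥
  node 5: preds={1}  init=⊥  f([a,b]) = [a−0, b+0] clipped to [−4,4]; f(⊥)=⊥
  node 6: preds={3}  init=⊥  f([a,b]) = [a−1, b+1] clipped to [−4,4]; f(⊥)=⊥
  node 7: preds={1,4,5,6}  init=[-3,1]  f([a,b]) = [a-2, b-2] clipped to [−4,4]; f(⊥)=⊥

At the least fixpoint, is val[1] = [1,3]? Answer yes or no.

yes

Trace (15 dequeues):
  [1] u=0 | in ⊥ | out [-2,1] | ==
  [2] u=1 | in [-2,1] | out [1,3] | prev ⊥ | push {}
  [3] u=2 | in ⊥ | out [-4,-3] | ==
  [4] u=3 | in [-3,1] | out [-4,3] | prev ⊥ | push {}
  [5] u=4 | in [-4,3] | out [-4,3] | prev [-2,0] | push {1}
  [6] u=5 | in [1,3] | out [1,3] | prev ⊥ | push {}
  [7] u=6 | in [-4,3] | out [-4,4] | prev ⊥ | push {2}
  [8] u=7 | in [-4,4] | out [-4,2] | prev [-3,1] | push {3}
  [9] u=1 | in [-4,3] | out [1,3] | ==
  [10] u=2 | in [-4,4] | out [-4,4] | prev [-4,-3] | push {}
  [11] u=3 | in [-4,2] | out [-4,4] | prev [-4,3] | push {4,6}
  [12] u=4 | in [-4,4] | out [-4,4] | prev [-4,3] | push {1,7}
  [13] u=6 | in [-4,4] | out [-4,4] | ==
  [14] u=1 | in [-4,4] | out [1,3] | ==
  [15] u=7 | in [-4,4] | out [-4,2] | ==

Converged values:
  [0] [-2,1]
  [1] [1,3]
  [2] [-4,4]
  [3] [-4,4]
  [4] [-4,4]
  [5] [1,3]
  [6] [-4,4]
  [7] [-4,2]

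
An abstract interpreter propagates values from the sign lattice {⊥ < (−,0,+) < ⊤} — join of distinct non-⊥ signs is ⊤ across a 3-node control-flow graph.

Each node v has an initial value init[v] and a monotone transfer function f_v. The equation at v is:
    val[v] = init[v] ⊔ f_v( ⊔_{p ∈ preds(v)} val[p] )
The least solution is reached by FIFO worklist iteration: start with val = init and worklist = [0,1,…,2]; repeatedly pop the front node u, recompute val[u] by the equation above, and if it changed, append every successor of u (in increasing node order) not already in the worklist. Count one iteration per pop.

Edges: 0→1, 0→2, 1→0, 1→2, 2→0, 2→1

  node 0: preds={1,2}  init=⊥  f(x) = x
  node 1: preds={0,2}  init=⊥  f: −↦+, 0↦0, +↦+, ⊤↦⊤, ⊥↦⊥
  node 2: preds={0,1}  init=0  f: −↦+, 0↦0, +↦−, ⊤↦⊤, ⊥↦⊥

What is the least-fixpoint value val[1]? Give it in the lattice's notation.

Trace (4 dequeues):
  [1] u=0 | in 0 | out 0 | prev ⊥ | push {}
  [2] u=1 | in 0 | out 0 | prev ⊥ | push {0}
  [3] u=2 | in 0 | out 0 | ==
  [4] u=0 | in 0 | out 0 | ==

Converged values:
  [0] 0
  [1] 0
  [2] 0

0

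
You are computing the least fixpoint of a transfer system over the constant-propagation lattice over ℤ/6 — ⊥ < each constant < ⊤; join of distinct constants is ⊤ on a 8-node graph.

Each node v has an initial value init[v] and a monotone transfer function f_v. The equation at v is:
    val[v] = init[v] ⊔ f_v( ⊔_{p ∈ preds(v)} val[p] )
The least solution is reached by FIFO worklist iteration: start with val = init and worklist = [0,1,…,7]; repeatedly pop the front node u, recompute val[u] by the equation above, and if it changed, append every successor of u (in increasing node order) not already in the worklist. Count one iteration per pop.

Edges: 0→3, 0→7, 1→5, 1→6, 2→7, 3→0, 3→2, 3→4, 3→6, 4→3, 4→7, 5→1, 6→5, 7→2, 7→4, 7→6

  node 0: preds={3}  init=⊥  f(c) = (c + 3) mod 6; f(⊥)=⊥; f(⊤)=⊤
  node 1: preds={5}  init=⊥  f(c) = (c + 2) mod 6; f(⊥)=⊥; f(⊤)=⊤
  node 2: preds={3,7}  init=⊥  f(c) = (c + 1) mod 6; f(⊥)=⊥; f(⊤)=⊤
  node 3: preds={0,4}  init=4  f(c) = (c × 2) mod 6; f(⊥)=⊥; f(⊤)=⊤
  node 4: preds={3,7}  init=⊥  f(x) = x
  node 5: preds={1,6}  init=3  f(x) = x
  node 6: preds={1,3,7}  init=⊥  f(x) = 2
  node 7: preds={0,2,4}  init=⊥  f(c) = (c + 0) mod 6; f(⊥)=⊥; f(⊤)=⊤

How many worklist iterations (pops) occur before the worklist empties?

Iteration log — 16 steps:
  step 1. node 0  ⊔preds=4  new=1  old=⊥  +wl: 
  step 2. node 1  ⊔preds=3  new=5  old=⊥  +wl: 
  step 3. node 2  ⊔preds=4  new=5  old=⊥  +wl: 
  step 4. node 3  ⊔preds=1  new=⊤  old=4  +wl: 0,2
  step 5. node 4  ⊔preds=⊤  new=⊤  old=⊥  +wl: 3
  step 6. node 5  ⊔preds=5  new=⊤  old=3  +wl: 1
  step 7. node 6  ⊔preds=⊤  new=2  old=⊥  +wl: 5
  step 8. node 7  ⊔preds=⊤  new=⊤  old=⊥  +wl: 4,6
  step 9. node 0  ⊔preds=⊤  new=⊤  old=1  +wl: 7
  step 10. node 2  ⊔preds=⊤  new=⊤  old=5  +wl: 
  step 11. node 3  ⊔preds=⊤  new=⊤  stable
  step 12. node 1  ⊔preds=⊤  new=⊤  old=5  +wl: 
  step 13. node 5  ⊔preds=⊤  new=⊤  stable
  step 14. node 4  ⊔preds=⊤  new=⊤  stable
  step 15. node 6  ⊔preds=⊤  new=2  stable
  step 16. node 7  ⊔preds=⊤  new=⊤  stable

Least fixpoint reached:
  node 0: ⊤
  node 1: ⊤
  node 2: ⊤
  node 3: ⊤
  node 4: ⊤
  node 5: ⊤
  node 6: 2
  node 7: ⊤

16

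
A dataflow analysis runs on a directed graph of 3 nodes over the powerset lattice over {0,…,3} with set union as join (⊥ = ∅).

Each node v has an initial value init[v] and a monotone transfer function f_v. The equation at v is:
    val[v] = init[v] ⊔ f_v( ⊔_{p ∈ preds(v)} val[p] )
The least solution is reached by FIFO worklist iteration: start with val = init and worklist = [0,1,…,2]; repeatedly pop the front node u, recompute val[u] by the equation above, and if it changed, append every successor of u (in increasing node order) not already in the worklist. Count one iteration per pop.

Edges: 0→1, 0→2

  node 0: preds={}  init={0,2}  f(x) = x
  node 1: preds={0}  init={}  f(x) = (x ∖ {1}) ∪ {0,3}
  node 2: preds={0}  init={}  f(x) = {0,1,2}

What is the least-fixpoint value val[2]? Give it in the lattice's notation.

Trace (3 dequeues):
  [1] u=0 | in {} | out {0,2} | ==
  [2] u=1 | in {0,2} | out {0,2,3} | prev {} | push {}
  [3] u=2 | in {0,2} | out {0,1,2} | prev {} | push {}

Converged values:
  [0] {0,2}
  [1] {0,2,3}
  [2] {0,1,2}

{0,1,2}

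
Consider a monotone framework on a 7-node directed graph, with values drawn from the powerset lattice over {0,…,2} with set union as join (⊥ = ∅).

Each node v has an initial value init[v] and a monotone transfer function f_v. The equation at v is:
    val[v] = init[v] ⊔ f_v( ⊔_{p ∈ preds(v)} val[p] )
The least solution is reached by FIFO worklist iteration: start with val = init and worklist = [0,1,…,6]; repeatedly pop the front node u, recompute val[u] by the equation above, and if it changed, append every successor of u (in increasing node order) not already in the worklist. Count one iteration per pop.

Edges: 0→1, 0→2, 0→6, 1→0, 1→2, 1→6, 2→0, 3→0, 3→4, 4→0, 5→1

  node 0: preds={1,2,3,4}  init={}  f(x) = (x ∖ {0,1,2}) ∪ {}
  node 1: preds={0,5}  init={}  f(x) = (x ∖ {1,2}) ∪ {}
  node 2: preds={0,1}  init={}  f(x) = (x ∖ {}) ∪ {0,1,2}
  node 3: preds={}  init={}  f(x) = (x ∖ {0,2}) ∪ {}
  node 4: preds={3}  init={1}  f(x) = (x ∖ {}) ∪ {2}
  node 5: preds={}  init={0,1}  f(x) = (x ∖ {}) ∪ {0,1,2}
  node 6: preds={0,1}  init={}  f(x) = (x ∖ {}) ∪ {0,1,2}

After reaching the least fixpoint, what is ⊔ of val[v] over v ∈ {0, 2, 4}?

Trace (9 dequeues):
  [1] u=0 | in {1} | out {} | ==
  [2] u=1 | in {0,1} | out {0} | prev {} | push {0}
  [3] u=2 | in {0} | out {0,1,2} | prev {} | push {}
  [4] u=3 | in {} | out {} | ==
  [5] u=4 | in {} | out {1,2} | prev {1} | push {}
  [6] u=5 | in {} | out {0,1,2} | prev {0,1} | push {1}
  [7] u=6 | in {0} | out {0,1,2} | prev {} | push {}
  [8] u=0 | in {0,1,2} | out {} | ==
  [9] u=1 | in {0,1,2} | out {0} | ==

Converged values:
  [0] {}
  [1] {0}
  [2] {0,1,2}
  [3] {}
  [4] {1,2}
  [5] {0,1,2}
  [6] {0,1,2}

{0,1,2}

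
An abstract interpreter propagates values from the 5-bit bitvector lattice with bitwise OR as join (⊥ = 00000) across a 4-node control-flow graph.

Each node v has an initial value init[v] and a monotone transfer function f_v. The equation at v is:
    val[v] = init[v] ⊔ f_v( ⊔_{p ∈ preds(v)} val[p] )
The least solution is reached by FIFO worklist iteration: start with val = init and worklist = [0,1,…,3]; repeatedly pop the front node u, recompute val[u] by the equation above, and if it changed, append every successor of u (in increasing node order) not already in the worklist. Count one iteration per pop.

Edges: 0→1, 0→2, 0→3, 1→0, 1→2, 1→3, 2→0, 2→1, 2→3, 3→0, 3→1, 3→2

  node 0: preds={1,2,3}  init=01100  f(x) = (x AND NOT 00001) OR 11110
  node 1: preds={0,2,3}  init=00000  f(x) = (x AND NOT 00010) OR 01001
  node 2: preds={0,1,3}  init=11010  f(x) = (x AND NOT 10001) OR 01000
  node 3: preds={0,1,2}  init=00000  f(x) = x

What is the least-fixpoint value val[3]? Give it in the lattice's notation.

11111

Trace (7 dequeues):
  [1] u=0 | in 11010 | out 11110 | prev 01100 | push {}
  [2] u=1 | in 11110 | out 11101 | prev 00000 | push {0}
  [3] u=2 | in 11111 | out 11110 | prev 11010 | push {1}
  [4] u=3 | in 11111 | out 11111 | prev 00000 | push {2}
  [5] u=0 | in 11111 | out 11110 | ==
  [6] u=1 | in 11111 | out 11101 | ==
  [7] u=2 | in 11111 | out 11110 | ==

Converged values:
  [0] 11110
  [1] 11101
  [2] 11110
  [3] 11111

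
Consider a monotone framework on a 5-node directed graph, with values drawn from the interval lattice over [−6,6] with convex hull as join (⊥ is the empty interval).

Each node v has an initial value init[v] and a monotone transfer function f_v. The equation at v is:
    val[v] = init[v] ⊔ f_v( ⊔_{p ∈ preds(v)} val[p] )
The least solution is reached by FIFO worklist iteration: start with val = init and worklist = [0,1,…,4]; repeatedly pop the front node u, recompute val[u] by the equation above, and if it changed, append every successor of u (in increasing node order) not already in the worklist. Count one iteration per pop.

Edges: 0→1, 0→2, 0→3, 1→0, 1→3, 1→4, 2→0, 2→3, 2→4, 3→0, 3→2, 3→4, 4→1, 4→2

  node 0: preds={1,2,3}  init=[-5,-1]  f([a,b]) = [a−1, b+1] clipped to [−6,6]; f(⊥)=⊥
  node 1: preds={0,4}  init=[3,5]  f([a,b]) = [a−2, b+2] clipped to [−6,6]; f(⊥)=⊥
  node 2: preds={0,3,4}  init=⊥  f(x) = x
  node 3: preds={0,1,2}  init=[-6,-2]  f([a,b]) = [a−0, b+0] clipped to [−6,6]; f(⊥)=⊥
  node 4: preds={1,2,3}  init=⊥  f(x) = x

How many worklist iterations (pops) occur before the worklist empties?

Worklist (8 pops):
  #1 pop 0: in=[-6,5] → [-6,6] (was [-5,-1]); enqueue []
  #2 pop 1: in=[-6,6] → [-6,6] (was [3,5]); enqueue [0]
  #3 pop 2: in=[-6,6] → [-6,6] (was ⊥); enqueue []
  #4 pop 3: in=[-6,6] → [-6,6] (was [-6,-2]); enqueue [2]
  #5 pop 4: in=[-6,6] → [-6,6] (was ⊥); enqueue [1]
  #6 pop 0: in=[-6,6] → [-6,6] (no change)
  #7 pop 2: in=[-6,6] → [-6,6] (no change)
  #8 pop 1: in=[-6,6] → [-6,6] (no change)

Fixpoint:
  val[0] = [-6,6]
  val[1] = [-6,6]
  val[2] = [-6,6]
  val[3] = [-6,6]
  val[4] = [-6,6]

8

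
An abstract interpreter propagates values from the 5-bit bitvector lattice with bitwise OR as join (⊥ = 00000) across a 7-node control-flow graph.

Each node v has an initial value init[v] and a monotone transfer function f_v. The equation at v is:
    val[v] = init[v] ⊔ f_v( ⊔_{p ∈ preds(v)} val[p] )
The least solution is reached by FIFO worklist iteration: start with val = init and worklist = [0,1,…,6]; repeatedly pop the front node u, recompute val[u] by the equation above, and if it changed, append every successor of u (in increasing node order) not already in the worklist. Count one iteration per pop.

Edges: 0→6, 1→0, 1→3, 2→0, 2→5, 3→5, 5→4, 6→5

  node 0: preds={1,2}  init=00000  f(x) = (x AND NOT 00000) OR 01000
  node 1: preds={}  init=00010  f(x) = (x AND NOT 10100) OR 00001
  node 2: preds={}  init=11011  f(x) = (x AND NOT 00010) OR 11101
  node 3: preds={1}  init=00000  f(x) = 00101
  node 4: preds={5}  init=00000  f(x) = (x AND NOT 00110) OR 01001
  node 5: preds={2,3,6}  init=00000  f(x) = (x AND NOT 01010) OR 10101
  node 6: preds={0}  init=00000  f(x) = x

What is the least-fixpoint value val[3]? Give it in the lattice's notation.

Iteration log — 12 steps:
  step 1. node 0  ⊔preds=11011  new=11011  old=00000  +wl: 
  step 2. node 1  ⊔preds=00000  new=00011  old=00010  +wl: 0
  step 3. node 2  ⊔preds=00000  new=11111  old=11011  +wl: 
  step 4. node 3  ⊔preds=00011  new=00101  old=00000  +wl: 
  step 5. node 4  ⊔preds=00000  new=01001  old=00000  +wl: 
  step 6. node 5  ⊔preds=11111  new=10101  old=00000  +wl: 4
  step 7. node 6  ⊔preds=11011  new=11011  old=00000  +wl: 5
  step 8. node 0  ⊔preds=11111  new=11111  old=11011  +wl: 6
  step 9. node 4  ⊔preds=10101  new=11001  old=01001  +wl: 
  step 10. node 5  ⊔preds=11111  new=10101  stable
  step 11. node 6  ⊔preds=11111  new=11111  old=11011  +wl: 5
  step 12. node 5  ⊔preds=11111  new=10101  stable

Least fixpoint reached:
  node 0: 11111
  node 1: 00011
  node 2: 11111
  node 3: 00101
  node 4: 11001
  node 5: 10101
  node 6: 11111

00101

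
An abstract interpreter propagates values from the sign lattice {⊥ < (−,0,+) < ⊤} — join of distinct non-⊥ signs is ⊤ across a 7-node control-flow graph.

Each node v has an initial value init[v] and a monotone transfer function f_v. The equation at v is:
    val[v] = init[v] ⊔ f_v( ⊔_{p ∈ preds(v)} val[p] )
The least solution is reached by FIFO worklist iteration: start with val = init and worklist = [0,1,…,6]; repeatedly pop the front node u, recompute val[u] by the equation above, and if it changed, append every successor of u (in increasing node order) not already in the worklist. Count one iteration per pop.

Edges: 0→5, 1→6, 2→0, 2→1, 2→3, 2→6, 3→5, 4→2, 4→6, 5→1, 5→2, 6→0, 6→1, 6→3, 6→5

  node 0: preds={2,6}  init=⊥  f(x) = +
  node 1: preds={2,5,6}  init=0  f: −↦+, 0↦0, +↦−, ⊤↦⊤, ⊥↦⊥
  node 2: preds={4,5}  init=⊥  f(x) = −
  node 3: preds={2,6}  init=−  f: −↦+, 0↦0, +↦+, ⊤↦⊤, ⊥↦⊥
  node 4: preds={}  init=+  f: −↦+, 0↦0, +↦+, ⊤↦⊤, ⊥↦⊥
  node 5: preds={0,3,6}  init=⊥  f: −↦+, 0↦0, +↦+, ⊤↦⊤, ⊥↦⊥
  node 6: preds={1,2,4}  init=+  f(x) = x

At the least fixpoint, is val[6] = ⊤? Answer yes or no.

Worklist (12 pops):
  #1 pop 0: in=+ → + (was ⊥); enqueue []
  #2 pop 1: in=+ → ⊤ (was 0); enqueue []
  #3 pop 2: in=+ → − (was ⊥); enqueue [0,1]
  #4 pop 3: in=⊤ → ⊤ (was −); enqueue []
  #5 pop 4: in=⊥ → + (no change)
  #6 pop 5: in=⊤ → ⊤ (was ⊥); enqueue [2]
  #7 pop 6: in=⊤ → ⊤ (was +); enqueue [3,5]
  #8 pop 0: in=⊤ → + (no change)
  #9 pop 1: in=⊤ → ⊤ (no change)
  #10 pop 2: in=⊤ → − (no change)
  #11 pop 3: in=⊤ → ⊤ (no change)
  #12 pop 5: in=⊤ → ⊤ (no change)

Fixpoint:
  val[0] = +
  val[1] = ⊤
  val[2] = −
  val[3] = ⊤
  val[4] = +
  val[5] = ⊤
  val[6] = ⊤

yes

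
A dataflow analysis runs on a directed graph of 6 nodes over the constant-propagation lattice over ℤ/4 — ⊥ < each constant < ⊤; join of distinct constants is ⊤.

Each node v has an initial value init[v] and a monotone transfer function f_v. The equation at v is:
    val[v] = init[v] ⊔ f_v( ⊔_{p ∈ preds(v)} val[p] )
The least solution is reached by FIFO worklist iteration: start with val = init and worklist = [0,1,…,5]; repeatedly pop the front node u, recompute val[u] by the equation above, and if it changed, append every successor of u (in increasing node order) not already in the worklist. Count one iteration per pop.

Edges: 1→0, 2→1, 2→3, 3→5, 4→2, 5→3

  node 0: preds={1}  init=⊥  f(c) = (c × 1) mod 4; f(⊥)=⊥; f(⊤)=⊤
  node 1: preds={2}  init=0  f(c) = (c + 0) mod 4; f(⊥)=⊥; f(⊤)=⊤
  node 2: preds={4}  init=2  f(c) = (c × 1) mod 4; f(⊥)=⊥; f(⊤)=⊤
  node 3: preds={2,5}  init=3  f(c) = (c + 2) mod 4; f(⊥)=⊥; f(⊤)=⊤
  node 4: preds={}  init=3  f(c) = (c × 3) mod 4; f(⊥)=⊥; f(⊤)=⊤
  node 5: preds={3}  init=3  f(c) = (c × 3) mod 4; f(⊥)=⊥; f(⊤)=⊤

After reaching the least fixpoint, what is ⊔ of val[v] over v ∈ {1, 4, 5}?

⊤

Worklist (9 pops):
  #1 pop 0: in=0 → 0 (was ⊥); enqueue []
  #2 pop 1: in=2 → ⊤ (was 0); enqueue [0]
  #3 pop 2: in=3 → ⊤ (was 2); enqueue [1]
  #4 pop 3: in=⊤ → ⊤ (was 3); enqueue []
  #5 pop 4: in=⊥ → 3 (no change)
  #6 pop 5: in=⊤ → ⊤ (was 3); enqueue [3]
  #7 pop 0: in=⊤ → ⊤ (was 0); enqueue []
  #8 pop 1: in=⊤ → ⊤ (no change)
  #9 pop 3: in=⊤ → ⊤ (no change)

Fixpoint:
  val[0] = ⊤
  val[1] = ⊤
  val[2] = ⊤
  val[3] = ⊤
  val[4] = 3
  val[5] = ⊤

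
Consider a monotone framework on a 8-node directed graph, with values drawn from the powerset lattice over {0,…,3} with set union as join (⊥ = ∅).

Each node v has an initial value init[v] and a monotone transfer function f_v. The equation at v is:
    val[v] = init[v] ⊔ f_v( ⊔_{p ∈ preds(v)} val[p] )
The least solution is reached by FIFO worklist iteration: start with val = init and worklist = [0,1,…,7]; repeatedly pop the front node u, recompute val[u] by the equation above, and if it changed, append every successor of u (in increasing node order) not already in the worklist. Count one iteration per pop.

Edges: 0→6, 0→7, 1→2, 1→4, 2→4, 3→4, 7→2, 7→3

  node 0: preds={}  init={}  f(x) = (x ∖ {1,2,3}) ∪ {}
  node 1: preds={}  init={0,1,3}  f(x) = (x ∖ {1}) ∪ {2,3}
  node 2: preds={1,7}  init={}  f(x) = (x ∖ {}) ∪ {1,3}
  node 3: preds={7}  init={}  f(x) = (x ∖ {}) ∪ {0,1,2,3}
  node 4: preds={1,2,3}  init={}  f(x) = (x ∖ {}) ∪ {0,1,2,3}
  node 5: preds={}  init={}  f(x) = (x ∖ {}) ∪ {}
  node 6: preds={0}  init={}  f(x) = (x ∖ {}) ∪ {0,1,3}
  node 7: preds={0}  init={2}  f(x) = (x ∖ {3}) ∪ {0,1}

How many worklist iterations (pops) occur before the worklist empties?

Trace (10 dequeues):
  [1] u=0 | in {} | out {} | ==
  [2] u=1 | in {} | out {0,1,2,3} | prev {0,1,3} | push {}
  [3] u=2 | in {0,1,2,3} | out {0,1,2,3} | prev {} | push {}
  [4] u=3 | in {2} | out {0,1,2,3} | prev {} | push {}
  [5] u=4 | in {0,1,2,3} | out {0,1,2,3} | prev {} | push {}
  [6] u=5 | in {} | out {} | ==
  [7] u=6 | in {} | out {0,1,3} | prev {} | push {}
  [8] u=7 | in {} | out {0,1,2} | prev {2} | push {2,3}
  [9] u=2 | in {0,1,2,3} | out {0,1,2,3} | ==
  [10] u=3 | in {0,1,2} | out {0,1,2,3} | ==

Converged values:
  [0] {}
  [1] {0,1,2,3}
  [2] {0,1,2,3}
  [3] {0,1,2,3}
  [4] {0,1,2,3}
  [5] {}
  [6] {0,1,3}
  [7] {0,1,2}

10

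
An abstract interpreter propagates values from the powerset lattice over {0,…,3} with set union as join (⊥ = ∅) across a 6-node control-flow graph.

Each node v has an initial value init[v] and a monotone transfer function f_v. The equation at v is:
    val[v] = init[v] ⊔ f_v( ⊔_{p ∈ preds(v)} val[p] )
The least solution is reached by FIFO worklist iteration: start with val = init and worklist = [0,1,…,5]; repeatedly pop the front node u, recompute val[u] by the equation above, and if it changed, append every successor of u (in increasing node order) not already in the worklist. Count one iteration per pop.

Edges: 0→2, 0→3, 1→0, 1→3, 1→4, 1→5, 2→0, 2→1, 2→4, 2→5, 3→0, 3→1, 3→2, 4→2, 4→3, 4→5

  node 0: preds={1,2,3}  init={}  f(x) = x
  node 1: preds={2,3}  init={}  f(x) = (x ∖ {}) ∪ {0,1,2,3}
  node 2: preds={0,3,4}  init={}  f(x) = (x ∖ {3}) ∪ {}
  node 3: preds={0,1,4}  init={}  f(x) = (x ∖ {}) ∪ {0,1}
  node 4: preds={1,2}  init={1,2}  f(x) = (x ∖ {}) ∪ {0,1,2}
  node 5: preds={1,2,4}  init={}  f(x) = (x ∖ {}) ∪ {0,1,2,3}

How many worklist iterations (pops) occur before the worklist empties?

14

Iteration log — 14 steps:
  step 1. node 0  ⊔preds={}  new={}  stable
  step 2. node 1  ⊔preds={}  new={0,1,2,3}  old={}  +wl: 0
  step 3. node 2  ⊔preds={1,2}  new={1,2}  old={}  +wl: 1
  step 4. node 3  ⊔preds={0,1,2,3}  new={0,1,2,3}  old={}  +wl: 2
  step 5. node 4  ⊔preds={0,1,2,3}  new={0,1,2,3}  old={1,2}  +wl: 3
  step 6. node 5  ⊔preds={0,1,2,3}  new={0,1,2,3}  old={}  +wl: 
  step 7. node 0  ⊔preds={0,1,2,3}  new={0,1,2,3}  old={}  +wl: 
  step 8. node 1  ⊔preds={0,1,2,3}  new={0,1,2,3}  stable
  step 9. node 2  ⊔preds={0,1,2,3}  new={0,1,2}  old={1,2}  +wl: 0,1,4,5
  step 10. node 3  ⊔preds={0,1,2,3}  new={0,1,2,3}  stable
  step 11. node 0  ⊔preds={0,1,2,3}  new={0,1,2,3}  stable
  step 12. node 1  ⊔preds={0,1,2,3}  new={0,1,2,3}  stable
  step 13. node 4  ⊔preds={0,1,2,3}  new={0,1,2,3}  stable
  step 14. node 5  ⊔preds={0,1,2,3}  new={0,1,2,3}  stable

Least fixpoint reached:
  node 0: {0,1,2,3}
  node 1: {0,1,2,3}
  node 2: {0,1,2}
  node 3: {0,1,2,3}
  node 4: {0,1,2,3}
  node 5: {0,1,2,3}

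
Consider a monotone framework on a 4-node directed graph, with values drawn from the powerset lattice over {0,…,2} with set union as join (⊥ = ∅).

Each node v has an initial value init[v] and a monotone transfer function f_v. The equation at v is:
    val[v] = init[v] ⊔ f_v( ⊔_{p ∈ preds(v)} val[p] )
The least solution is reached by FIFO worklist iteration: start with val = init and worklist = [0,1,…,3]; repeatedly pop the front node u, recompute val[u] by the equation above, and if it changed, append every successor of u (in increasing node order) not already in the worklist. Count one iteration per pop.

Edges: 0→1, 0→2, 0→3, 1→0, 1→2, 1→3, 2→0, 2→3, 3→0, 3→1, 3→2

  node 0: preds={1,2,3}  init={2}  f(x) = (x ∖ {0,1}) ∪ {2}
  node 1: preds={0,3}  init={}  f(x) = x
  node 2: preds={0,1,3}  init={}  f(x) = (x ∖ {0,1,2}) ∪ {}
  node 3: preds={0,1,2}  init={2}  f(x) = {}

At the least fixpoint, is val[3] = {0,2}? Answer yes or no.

Iteration log — 5 steps:
  step 1. node 0  ⊔preds={2}  new={2}  stable
  step 2. node 1  ⊔preds={2}  new={2}  old={}  +wl: 0
  step 3. node 2  ⊔preds={2}  new={}  stable
  step 4. node 3  ⊔preds={2}  new={2}  stable
  step 5. node 0  ⊔preds={2}  new={2}  stable

Least fixpoint reached:
  node 0: {2}
  node 1: {2}
  node 2: {}
  node 3: {2}

no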